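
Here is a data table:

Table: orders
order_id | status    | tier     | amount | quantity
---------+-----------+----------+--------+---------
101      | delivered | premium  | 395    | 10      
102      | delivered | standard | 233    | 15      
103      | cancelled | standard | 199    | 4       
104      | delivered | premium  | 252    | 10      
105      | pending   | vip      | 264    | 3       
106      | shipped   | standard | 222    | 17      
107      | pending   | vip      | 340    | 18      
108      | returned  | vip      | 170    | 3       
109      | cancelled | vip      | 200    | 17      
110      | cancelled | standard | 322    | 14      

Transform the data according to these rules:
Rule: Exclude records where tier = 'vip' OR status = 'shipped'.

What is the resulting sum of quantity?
53

Step 1: Find records where tier = 'vip' OR status = 'shipped'
Step 2: 5 records match, summing to 58
Step 3: Original sum: 111
Step 4: Remaining sum = 111 - 58 = 53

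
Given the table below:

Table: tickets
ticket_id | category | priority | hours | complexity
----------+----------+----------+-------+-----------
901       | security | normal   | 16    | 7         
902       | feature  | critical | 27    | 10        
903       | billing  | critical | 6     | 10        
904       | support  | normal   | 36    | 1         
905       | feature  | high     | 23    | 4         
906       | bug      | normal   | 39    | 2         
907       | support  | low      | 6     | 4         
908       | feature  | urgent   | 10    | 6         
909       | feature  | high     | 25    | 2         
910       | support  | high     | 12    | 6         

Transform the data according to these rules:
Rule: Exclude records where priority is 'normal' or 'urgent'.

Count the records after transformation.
6

Step 1: Count records to exclude
  - 3 (normal) + 1 (urgent) = 4 records
Step 2: Total records: 10
Step 3: Remaining = 10 - 4 = 6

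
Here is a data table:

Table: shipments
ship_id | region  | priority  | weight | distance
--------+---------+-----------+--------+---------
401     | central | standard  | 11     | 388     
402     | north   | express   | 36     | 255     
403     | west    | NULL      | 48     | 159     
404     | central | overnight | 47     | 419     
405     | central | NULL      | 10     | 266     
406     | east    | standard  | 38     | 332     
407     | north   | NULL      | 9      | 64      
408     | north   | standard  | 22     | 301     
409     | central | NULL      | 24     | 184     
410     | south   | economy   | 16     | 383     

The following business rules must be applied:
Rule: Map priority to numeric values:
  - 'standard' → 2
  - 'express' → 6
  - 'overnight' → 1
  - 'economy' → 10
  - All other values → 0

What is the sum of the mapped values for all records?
23

Step 1: Apply mapping to each record
Step 2: Count by status:
  'standard': 3 records × 2 = 6
  'express': 1 records × 6 = 6
  'overnight': 1 records × 1 = 1
  'economy': 1 records × 10 = 10
Step 3: Sum all mapped values = 23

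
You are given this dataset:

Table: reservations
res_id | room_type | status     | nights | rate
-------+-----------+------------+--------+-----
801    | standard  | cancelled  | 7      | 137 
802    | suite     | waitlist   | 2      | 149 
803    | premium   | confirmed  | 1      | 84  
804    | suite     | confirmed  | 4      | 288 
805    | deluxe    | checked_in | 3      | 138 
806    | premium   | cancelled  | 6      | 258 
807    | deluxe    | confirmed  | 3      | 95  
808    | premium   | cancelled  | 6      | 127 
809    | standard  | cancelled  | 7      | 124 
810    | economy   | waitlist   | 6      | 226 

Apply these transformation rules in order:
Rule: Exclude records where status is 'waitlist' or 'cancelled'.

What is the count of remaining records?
4

Step 1: Count records to exclude
  - 2 (waitlist) + 4 (cancelled) = 6 records
Step 2: Total records: 10
Step 3: Remaining = 10 - 6 = 4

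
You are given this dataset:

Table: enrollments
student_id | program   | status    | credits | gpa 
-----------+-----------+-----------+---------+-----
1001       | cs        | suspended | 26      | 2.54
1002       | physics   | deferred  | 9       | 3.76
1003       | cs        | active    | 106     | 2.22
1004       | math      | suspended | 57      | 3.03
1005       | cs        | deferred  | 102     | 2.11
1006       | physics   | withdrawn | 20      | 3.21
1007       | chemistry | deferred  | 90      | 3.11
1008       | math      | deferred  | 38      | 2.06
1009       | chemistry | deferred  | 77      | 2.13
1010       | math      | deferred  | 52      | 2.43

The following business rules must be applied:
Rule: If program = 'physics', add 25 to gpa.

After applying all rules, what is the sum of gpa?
76.6

Step 1: Count records where program = 'physics': 2
Step 2: Total bonus added: 2 × 25 = 50
Step 3: Original sum of gpa: 26.6
Step 4: Final sum = 26.6 + 50 = 76.6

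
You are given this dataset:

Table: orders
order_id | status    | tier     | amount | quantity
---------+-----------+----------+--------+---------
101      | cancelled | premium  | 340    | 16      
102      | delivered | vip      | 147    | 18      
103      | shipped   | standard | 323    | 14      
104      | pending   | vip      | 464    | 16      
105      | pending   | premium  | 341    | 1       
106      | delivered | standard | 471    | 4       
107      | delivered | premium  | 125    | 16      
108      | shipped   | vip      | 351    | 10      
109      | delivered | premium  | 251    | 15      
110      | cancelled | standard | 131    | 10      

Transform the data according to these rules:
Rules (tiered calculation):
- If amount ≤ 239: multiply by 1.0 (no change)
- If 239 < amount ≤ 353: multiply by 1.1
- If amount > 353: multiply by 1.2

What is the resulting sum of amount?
3291.6

Step 1: Tier 1 (amount ≤ 239): 3 records, sum = 403 × 1.0 = 403.0
Step 2: Tier 2 (239 < amount ≤ 353): 5 records, sum = 1606 × 1.1 = 1766.6
Step 3: Tier 3 (amount > 353): 2 records, sum = 935 × 1.2 = 1122.0
Step 4: Final sum = 403.0 + 1766.6 + 1122.0 = 3291.6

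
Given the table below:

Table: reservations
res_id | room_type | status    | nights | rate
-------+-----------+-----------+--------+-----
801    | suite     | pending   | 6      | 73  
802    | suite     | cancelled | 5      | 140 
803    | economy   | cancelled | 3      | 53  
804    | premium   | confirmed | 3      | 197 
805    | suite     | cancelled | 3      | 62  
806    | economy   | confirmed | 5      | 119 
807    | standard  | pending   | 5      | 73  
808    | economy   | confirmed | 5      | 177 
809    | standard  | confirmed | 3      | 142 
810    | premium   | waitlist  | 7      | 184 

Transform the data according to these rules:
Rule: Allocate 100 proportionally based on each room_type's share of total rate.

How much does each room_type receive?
economy: 28.61, premium: 31.23, standard: 17.62, suite: 22.54

Step 1: Calculate total rate = 1220
Step 2: Calculate each room_type's proportion:
  economy: 349/1220 = 28.61% → 28.61
  premium: 381/1220 = 31.23% → 31.23
  standard: 215/1220 = 17.62% → 17.62
  suite: 275/1220 = 22.54% → 22.54
Step 3: Verify: sum of allocations ≈ 100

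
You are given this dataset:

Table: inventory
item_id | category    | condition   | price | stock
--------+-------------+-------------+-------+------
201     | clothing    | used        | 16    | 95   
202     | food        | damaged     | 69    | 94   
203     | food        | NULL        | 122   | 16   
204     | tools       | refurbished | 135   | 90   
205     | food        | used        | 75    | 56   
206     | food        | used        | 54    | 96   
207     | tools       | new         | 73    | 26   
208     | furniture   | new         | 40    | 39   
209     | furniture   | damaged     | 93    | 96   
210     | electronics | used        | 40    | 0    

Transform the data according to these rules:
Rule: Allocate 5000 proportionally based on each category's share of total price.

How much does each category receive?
clothing: 111.58, electronics: 278.94, food: 2231.52, furniture: 927.48, tools: 1450.49

Step 1: Calculate total price = 717
Step 2: Calculate each category's proportion:
  clothing: 16/717 = 2.23% → 111.58
  electronics: 40/717 = 5.58% → 278.94
  food: 320/717 = 44.63% → 2231.52
  furniture: 133/717 = 18.55% → 927.48
  tools: 208/717 = 29.01% → 1450.49
Step 3: Verify: sum of allocations ≈ 5000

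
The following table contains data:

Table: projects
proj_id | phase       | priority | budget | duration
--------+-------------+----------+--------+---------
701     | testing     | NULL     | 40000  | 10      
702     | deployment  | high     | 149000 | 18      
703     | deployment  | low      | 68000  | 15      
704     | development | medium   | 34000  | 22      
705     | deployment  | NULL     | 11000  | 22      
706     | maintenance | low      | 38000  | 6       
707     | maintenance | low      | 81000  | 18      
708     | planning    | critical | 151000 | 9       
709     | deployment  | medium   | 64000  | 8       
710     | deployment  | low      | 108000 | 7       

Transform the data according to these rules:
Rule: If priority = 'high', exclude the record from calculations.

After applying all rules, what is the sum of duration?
117

Step 1: Identify records where priority = 'high'
Step 2: The excluded records sum to 18
Step 3: Original total duration = 135
Step 4: Remaining total = 135 - 18 = 117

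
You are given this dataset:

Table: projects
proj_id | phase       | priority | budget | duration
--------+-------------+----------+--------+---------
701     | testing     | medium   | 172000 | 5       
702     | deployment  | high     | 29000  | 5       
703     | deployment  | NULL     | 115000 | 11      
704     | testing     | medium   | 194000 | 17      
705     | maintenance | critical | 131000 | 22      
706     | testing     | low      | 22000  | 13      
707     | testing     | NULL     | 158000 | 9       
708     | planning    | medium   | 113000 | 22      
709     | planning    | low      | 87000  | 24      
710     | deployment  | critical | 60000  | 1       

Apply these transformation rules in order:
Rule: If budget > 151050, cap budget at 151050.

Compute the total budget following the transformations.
1010150

Step 1: 3 records have budget > 151050
Step 2: These records originally summed to 524000
Step 3: After capping: 3 × 151050 = 453150
Step 4: Unaffected records sum: 557000
Step 5: Final sum = 453150 + 557000 = 1010150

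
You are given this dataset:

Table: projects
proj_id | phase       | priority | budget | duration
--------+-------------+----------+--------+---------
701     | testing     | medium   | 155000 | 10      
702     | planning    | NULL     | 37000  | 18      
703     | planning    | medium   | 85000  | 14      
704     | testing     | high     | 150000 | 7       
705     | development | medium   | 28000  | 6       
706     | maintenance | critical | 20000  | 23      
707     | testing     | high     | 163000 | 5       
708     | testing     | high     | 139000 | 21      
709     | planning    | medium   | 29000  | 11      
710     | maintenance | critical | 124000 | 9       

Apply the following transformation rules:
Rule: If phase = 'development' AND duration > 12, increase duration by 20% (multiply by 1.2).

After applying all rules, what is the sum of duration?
124

Step 1: Find records where phase = 'development' AND duration > 12
Step 2: 0 records match, summing to 0
Step 3: After multiplier: 0 × 1.2 = 0.0
Step 4: Unaffected records sum: 124
Step 5: Final sum = 0.0 + 124 = 124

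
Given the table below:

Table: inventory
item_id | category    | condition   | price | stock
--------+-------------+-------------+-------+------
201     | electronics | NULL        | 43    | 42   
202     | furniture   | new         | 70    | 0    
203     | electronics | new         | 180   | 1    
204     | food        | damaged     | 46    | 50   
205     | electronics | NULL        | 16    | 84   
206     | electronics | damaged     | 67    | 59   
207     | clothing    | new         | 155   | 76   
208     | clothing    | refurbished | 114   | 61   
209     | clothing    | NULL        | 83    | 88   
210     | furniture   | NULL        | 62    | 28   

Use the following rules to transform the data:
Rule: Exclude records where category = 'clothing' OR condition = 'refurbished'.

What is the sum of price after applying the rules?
484

Step 1: Find records where category = 'clothing' OR condition = 'refurbished'
Step 2: 3 records match, summing to 352
Step 3: Original sum: 836
Step 4: Remaining sum = 836 - 352 = 484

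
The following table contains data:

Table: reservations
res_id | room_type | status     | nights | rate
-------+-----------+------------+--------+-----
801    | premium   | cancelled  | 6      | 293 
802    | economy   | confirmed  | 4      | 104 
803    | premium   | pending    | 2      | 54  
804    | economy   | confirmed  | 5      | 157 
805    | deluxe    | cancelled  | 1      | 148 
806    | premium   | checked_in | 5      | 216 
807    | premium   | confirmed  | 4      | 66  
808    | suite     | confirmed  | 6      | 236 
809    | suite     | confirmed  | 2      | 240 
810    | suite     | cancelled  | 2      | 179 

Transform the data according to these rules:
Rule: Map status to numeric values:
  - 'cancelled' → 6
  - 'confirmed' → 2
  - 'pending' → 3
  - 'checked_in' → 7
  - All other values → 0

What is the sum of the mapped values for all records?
38

Step 1: Apply mapping to each record
Step 2: Count by status:
  'cancelled': 3 records × 6 = 18
  'confirmed': 5 records × 2 = 10
  'pending': 1 records × 3 = 3
  'checked_in': 1 records × 7 = 7
Step 3: Sum all mapped values = 38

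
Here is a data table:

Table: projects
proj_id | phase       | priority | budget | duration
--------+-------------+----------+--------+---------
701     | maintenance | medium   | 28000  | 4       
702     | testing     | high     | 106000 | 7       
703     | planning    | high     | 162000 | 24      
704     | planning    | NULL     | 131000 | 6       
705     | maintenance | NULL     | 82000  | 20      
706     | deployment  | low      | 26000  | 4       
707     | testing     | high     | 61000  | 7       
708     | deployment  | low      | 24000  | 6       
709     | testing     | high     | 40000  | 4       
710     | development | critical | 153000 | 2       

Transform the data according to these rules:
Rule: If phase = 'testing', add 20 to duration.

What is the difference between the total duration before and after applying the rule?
60

Step 1: Original sum of duration = 84
Step 2: 3 records have phase = 'testing'
Step 3: Each affected record changes by 20
Step 4: Total change = 3 × 20 = 60
Step 5: New sum = 84 + 60 = 144
Step 6: Difference = |144 - 84| = 60
        (Sum increased by 60)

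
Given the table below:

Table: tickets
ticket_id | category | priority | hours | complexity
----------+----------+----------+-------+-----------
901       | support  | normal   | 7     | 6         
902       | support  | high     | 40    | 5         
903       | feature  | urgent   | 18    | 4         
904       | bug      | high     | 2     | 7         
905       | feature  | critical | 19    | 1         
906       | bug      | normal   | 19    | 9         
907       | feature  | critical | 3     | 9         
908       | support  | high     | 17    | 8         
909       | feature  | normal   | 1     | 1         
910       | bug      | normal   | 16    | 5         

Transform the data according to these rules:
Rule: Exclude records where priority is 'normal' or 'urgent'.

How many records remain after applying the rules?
5

Step 1: Count records to exclude
  - 4 (normal) + 1 (urgent) = 5 records
Step 2: Total records: 10
Step 3: Remaining = 10 - 5 = 5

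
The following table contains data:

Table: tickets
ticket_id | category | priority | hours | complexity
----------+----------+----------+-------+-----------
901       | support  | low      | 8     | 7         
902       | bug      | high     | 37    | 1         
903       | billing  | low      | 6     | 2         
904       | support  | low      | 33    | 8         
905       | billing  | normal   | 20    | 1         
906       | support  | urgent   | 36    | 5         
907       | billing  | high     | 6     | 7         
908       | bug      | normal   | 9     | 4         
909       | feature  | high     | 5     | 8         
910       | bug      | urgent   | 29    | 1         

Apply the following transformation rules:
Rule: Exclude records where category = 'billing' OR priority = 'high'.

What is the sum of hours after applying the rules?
115

Step 1: Find records where category = 'billing' OR priority = 'high'
Step 2: 5 records match, summing to 74
Step 3: Original sum: 189
Step 4: Remaining sum = 189 - 74 = 115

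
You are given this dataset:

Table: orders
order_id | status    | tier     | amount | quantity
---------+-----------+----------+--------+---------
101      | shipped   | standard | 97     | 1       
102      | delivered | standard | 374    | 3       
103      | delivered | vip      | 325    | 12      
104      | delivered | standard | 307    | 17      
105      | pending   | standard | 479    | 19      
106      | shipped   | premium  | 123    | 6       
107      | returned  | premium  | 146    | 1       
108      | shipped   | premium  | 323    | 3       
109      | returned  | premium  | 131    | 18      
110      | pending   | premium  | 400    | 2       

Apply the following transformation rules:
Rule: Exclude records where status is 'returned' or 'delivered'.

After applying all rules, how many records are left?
5

Step 1: Count records to exclude
  - 2 (returned) + 3 (delivered) = 5 records
Step 2: Total records: 10
Step 3: Remaining = 10 - 5 = 5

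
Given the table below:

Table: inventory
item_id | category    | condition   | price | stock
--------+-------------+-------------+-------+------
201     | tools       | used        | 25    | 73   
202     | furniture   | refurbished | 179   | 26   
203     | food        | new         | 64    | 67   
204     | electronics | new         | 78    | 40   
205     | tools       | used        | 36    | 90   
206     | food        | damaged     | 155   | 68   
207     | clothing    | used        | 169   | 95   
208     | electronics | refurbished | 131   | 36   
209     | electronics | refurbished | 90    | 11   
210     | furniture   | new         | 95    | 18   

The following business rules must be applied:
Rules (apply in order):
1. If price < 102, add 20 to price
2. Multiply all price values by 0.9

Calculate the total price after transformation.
1027.8

Step 1: Apply Rule 1 - Add 20 to records with price < 102
  - 6 records affected: 388 + (6 × 20) = 508
  - Unaffected records: 634
  - Sum after Rule 1: 1142
Step 2: Apply Rule 2 - Multiply all by 0.9
  - 1142 × 0.9 = 1027.8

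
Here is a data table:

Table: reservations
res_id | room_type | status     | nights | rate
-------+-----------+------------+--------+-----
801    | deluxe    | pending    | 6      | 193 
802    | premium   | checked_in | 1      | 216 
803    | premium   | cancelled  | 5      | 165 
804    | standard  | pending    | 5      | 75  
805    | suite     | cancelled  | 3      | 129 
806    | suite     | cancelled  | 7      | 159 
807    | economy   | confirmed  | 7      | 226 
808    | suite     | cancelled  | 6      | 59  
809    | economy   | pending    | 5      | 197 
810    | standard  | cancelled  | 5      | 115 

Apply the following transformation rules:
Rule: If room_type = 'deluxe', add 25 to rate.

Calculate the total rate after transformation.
1559

Step 1: Count records where room_type = 'deluxe': 1
Step 2: Total bonus added: 1 × 25 = 25
Step 3: Original sum of rate: 1534
Step 4: Final sum = 1534 + 25 = 1559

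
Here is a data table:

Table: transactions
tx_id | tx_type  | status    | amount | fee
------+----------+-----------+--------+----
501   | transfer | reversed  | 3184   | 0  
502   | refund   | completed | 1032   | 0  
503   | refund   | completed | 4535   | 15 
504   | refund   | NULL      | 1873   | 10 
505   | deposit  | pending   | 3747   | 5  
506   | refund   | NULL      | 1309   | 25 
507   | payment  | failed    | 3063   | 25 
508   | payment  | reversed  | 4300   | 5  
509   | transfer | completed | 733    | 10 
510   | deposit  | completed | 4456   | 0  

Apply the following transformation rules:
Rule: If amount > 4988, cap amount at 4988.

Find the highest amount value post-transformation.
4535

Step 1: Original maximum amount = 4535
Step 2: Check cap of 4988 against maximum
Step 3: No records exceed the cap (max 4535 <= cap 4988), so no capping applies
Step 4: Maximum after transformation = 4535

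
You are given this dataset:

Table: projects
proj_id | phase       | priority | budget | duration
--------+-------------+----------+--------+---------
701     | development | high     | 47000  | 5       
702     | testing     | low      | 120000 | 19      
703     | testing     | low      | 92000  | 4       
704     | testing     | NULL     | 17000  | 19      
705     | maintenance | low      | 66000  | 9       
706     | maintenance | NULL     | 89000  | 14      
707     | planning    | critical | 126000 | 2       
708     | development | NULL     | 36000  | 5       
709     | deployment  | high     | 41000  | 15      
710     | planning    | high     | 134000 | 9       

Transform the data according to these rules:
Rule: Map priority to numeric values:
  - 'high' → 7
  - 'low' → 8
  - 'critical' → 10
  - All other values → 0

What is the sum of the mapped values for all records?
55

Step 1: Apply mapping to each record
Step 2: Count by status:
  'high': 3 records × 7 = 21
  'low': 3 records × 8 = 24
  'critical': 1 records × 10 = 10
Step 3: Sum all mapped values = 55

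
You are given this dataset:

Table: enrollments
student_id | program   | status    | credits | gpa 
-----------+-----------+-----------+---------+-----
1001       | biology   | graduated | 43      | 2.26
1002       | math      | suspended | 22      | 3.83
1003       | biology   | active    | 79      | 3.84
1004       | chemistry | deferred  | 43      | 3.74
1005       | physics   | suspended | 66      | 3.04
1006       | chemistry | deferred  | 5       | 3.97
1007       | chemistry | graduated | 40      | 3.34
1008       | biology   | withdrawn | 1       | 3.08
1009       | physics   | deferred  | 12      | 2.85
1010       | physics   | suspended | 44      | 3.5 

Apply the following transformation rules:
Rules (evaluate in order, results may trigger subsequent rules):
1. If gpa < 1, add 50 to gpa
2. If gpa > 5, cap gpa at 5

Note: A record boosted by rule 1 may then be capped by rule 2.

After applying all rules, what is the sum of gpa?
33.45

Step 1: Apply rule 1 to records with gpa < 1
  - 0 records get bonus of 50
  - Of these, 0 records then exceed 5 and get capped
Step 2: Apply rule 2 to records with gpa > 5
  - 0 records (original) are capped
Step 3: Calculate final sum = 33.45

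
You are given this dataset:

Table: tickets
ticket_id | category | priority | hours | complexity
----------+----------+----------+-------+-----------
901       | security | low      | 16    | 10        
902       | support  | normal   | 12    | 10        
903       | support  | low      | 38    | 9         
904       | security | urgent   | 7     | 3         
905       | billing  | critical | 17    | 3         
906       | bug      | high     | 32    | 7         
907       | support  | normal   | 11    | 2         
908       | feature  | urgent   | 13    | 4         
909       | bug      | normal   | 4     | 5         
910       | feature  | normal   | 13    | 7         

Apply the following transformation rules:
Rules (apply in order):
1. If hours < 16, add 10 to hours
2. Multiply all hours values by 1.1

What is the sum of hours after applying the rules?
245.3

Step 1: Apply Rule 1 - Add 10 to records with hours < 16
  - 6 records affected: 60 + (6 × 10) = 120
  - Unaffected records: 103
  - Sum after Rule 1: 223
Step 2: Apply Rule 2 - Multiply all by 1.1
  - 223 × 1.1 = 245.3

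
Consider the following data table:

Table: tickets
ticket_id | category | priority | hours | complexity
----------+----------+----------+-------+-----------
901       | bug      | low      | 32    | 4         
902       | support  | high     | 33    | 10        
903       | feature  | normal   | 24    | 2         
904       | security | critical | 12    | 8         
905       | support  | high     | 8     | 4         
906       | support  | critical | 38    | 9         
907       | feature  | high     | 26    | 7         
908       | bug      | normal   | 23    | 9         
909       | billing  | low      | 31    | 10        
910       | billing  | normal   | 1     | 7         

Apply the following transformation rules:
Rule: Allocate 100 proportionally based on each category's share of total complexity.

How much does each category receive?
billing: 24.29, bug: 18.57, feature: 12.86, security: 11.43, support: 32.86

Step 1: Calculate total complexity = 70
Step 2: Calculate each category's proportion:
  billing: 17/70 = 24.29% → 24.29
  bug: 13/70 = 18.57% → 18.57
  feature: 9/70 = 12.86% → 12.86
  security: 8/70 = 11.43% → 11.43
  support: 23/70 = 32.86% → 32.86
Step 3: Verify: sum of allocations ≈ 100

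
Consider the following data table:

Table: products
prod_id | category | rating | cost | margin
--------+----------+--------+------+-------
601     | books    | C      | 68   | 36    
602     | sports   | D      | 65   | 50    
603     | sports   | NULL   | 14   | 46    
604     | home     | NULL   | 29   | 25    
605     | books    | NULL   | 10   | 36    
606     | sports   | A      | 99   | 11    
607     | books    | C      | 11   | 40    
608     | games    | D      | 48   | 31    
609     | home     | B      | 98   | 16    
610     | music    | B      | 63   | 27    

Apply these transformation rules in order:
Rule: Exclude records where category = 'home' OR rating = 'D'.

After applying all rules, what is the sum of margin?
196

Step 1: Find records where category = 'home' OR rating = 'D'
Step 2: 4 records match, summing to 122
Step 3: Original sum: 318
Step 4: Remaining sum = 318 - 122 = 196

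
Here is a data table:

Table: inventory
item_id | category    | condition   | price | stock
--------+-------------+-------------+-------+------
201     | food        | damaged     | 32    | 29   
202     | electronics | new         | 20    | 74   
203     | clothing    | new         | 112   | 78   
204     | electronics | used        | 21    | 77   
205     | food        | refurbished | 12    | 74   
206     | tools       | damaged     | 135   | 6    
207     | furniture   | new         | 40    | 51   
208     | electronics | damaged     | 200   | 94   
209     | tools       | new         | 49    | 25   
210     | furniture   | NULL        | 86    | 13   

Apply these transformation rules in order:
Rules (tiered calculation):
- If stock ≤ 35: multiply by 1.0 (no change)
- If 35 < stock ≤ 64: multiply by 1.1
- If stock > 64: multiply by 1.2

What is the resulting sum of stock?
605.5

Step 1: Tier 1 (stock ≤ 35): 4 records, sum = 73 × 1.0 = 73.0
Step 2: Tier 2 (35 < stock ≤ 64): 1 records, sum = 51 × 1.1 = 56.1
Step 3: Tier 3 (stock > 64): 5 records, sum = 397 × 1.2 = 476.4
Step 4: Final sum = 73.0 + 56.1 + 476.4 = 605.5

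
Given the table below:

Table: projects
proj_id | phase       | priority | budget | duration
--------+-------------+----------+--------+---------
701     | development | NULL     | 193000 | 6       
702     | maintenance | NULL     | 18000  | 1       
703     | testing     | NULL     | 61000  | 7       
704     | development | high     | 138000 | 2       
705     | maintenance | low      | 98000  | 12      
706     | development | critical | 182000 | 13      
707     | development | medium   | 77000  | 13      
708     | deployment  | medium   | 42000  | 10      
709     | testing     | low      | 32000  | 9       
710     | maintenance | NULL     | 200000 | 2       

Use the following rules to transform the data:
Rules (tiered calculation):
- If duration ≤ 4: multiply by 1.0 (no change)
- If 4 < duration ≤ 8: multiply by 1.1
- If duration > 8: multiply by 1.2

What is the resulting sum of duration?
87.7

Step 1: Tier 1 (duration ≤ 4): 3 records, sum = 5 × 1.0 = 5.0
Step 2: Tier 2 (4 < duration ≤ 8): 2 records, sum = 13 × 1.1 = 14.3
Step 3: Tier 3 (duration > 8): 5 records, sum = 57 × 1.2 = 68.4
Step 4: Final sum = 5.0 + 14.3 + 68.4 = 87.7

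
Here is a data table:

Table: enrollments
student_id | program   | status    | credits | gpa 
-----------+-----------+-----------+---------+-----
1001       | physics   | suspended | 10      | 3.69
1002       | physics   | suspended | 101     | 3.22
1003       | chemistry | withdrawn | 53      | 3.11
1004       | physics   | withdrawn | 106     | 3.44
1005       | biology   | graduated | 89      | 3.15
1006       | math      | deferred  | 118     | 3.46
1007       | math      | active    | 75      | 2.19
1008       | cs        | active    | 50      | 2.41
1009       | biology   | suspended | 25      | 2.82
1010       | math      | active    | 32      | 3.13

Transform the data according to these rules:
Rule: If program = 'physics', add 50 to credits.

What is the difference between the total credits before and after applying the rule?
150

Step 1: Original sum of credits = 659
Step 2: 3 records have program = 'physics'
Step 3: Each affected record changes by 50
Step 4: Total change = 3 × 50 = 150
Step 5: New sum = 659 + 150 = 809
Step 6: Difference = |809 - 659| = 150
        (Sum increased by 150)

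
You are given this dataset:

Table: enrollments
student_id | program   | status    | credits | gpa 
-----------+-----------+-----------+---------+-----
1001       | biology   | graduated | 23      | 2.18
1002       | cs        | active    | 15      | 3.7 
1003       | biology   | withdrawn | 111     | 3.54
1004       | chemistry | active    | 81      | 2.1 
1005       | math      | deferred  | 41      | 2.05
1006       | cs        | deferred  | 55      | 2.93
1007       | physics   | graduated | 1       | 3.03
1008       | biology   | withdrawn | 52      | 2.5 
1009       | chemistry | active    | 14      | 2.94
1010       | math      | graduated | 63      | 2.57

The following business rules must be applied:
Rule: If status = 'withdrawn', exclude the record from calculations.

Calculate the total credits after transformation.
293

Step 1: Identify records where status = 'withdrawn'
Step 2: The excluded records sum to 163
Step 3: Original total credits = 456
Step 4: Remaining total = 456 - 163 = 293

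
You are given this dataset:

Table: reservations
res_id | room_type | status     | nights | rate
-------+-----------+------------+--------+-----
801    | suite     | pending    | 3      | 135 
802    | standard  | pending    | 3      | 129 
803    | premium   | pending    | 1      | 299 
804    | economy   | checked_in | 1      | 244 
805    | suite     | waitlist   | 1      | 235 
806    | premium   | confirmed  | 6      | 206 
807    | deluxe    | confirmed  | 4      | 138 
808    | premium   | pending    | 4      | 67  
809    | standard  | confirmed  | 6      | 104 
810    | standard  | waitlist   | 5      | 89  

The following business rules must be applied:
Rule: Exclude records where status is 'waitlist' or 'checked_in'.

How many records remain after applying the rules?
7

Step 1: Count records to exclude
  - 2 (waitlist) + 1 (checked_in) = 3 records
Step 2: Total records: 10
Step 3: Remaining = 10 - 3 = 7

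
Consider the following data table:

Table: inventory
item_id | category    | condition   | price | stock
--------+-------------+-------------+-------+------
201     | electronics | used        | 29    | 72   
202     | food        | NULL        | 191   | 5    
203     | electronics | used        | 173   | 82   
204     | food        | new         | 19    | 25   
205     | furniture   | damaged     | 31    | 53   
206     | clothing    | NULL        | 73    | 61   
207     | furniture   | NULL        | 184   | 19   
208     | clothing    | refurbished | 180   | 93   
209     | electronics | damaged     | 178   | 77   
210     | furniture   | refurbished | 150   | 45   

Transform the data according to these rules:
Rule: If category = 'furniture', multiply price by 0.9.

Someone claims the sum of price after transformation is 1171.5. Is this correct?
Yes, the result is correct.

Step 1: Calculate the correct sum after transformation
Step 2: Apply multiplier 0.9 to records where category = 'furniture'
Step 3: Correct result = 1171.5
Step 4: Claimed result = 1171.5
Step 5: 1171.5 = 1171.5 ✓
Conclusion: The claimed result is correct.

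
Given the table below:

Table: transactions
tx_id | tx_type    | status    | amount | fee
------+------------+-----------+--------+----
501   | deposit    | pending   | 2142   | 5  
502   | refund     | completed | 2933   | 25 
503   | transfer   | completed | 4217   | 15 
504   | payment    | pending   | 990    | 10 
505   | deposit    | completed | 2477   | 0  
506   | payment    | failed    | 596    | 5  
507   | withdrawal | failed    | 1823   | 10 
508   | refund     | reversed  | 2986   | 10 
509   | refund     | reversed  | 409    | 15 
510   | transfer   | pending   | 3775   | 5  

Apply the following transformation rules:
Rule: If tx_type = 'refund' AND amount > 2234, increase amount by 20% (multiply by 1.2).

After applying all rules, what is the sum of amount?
23531.8

Step 1: Find records where tx_type = 'refund' AND amount > 2234
Step 2: 2 records match, summing to 5919
Step 3: After multiplier: 5919 × 1.2 = 7102.8
Step 4: Unaffected records sum: 16429
Step 5: Final sum = 7102.8 + 16429 = 23531.8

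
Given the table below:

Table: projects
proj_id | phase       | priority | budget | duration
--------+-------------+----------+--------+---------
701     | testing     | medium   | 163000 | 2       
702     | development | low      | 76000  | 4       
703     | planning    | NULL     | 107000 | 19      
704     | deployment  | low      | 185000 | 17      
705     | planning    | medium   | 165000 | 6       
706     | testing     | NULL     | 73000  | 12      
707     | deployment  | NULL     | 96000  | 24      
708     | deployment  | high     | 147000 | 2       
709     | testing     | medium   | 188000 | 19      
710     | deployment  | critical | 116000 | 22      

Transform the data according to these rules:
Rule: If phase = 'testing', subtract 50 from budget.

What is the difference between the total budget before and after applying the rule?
150

Step 1: Original sum of budget = 1316000
Step 2: 3 records have phase = 'testing'
Step 3: Each affected record changes by -50
Step 4: Total change = 3 × -50 = -150
Step 5: New sum = 1316000 + -150 = 1315850
Step 6: Difference = |1315850 - 1316000| = 150
        (Sum decreased by 150)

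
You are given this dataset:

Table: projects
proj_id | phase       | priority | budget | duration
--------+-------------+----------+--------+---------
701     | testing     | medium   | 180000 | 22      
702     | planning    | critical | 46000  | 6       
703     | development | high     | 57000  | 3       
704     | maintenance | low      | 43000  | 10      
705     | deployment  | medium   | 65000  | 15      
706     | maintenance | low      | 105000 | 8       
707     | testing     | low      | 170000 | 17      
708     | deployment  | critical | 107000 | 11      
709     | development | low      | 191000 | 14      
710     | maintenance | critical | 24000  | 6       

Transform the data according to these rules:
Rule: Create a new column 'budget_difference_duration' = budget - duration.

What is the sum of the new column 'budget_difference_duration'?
987888

Step 1: For each record, compute budget - duration
Example calculations:
  180000 - 22 = 179978
  46000 - 6 = 45994
  57000 - 3 = 56997
  ...
Step 2: Sum all derived values
Step 3: Total = 987888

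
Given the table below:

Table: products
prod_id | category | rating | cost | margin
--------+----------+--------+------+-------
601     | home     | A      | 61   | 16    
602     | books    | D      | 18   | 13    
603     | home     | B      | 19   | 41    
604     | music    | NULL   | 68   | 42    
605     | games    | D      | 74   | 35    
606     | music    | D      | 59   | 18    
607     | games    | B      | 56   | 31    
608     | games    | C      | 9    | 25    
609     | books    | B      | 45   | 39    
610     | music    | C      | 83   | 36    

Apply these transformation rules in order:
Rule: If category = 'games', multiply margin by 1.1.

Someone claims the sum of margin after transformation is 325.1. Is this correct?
No, the correct result is 305.1.

Step 1: Calculate the correct sum after transformation
Step 2: Apply multiplier 1.1 to records where category = 'games'
Step 3: Correct result = 305.1
Step 4: Claimed result = 325.1
Step 5: 305.1 ≠ 325.1
Conclusion: The claimed result is incorrect. The correct answer is 305.1.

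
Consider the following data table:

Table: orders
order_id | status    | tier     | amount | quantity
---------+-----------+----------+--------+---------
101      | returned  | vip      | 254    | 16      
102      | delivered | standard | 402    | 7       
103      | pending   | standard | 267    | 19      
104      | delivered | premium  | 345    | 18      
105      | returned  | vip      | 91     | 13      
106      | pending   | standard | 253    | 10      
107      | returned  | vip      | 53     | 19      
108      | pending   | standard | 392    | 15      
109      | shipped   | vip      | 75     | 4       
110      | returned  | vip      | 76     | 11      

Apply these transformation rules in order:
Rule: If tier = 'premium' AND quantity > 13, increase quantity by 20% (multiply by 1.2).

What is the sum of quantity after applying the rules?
135.6

Step 1: Find records where tier = 'premium' AND quantity > 13
Step 2: 1 records match, summing to 18
Step 3: After multiplier: 18 × 1.2 = 21.6
Step 4: Unaffected records sum: 114
Step 5: Final sum = 21.6 + 114 = 135.6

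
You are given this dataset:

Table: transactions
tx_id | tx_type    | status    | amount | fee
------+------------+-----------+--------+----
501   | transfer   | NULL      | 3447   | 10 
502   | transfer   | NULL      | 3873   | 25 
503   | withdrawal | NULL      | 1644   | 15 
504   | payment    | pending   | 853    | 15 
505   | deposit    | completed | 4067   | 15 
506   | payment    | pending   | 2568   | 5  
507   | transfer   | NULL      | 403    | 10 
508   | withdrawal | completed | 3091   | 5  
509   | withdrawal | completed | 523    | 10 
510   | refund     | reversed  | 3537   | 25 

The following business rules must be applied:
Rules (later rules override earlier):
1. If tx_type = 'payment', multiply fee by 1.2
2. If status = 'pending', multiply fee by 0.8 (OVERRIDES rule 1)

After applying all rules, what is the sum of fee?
131.0

Step 1: Rule 2 takes priority for records with status = 'pending'
  - 2 records: 20 × 0.8 = 16.0
Step 2: Rule 1 applies to remaining records with tx_type = 'payment'
  - 0 records: 0 × 1.2 = 0.0
Step 3: Other records unchanged: 115
Step 4: Final sum = 16.0 + 0.0 + 115 = 131.0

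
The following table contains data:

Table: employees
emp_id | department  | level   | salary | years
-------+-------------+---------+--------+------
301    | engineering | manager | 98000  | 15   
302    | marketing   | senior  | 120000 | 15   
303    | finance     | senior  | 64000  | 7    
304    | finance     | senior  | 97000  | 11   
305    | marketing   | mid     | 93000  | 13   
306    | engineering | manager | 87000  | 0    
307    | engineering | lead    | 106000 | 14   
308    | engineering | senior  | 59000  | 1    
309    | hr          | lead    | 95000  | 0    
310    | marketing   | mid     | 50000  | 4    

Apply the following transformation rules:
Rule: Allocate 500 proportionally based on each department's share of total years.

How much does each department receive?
engineering: 187.5, finance: 112.5, hr: 0.0, marketing: 200.0

Step 1: Calculate total years = 80
Step 2: Calculate each department's proportion:
  engineering: 30/80 = 37.50% → 187.5
  finance: 18/80 = 22.50% → 112.5
  hr: 0/80 = 0.00% → 0.0
  marketing: 32/80 = 40.00% → 200.0
Step 3: Verify: sum of allocations ≈ 500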